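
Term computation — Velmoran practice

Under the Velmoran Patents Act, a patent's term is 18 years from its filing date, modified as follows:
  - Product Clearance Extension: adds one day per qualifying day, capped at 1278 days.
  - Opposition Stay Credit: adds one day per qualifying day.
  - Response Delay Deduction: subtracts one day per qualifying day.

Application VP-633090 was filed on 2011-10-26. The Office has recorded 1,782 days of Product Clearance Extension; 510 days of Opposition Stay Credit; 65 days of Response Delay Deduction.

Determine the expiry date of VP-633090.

Base term: filing date + 18 years → 26 October 2029.
Product Clearance Extension: 1782 days claimed exceeds the 1278-day cap, so +1278 days → 26 April 2033.
Opposition Stay Credit: +510 days → 18 September 2034.
Response Delay Deduction: −65 days → 15 July 2034.

2034-07-15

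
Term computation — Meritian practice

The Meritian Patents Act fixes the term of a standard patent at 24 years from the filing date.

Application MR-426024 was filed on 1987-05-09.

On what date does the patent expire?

May 9, 2011

Filing date + 24 years → 9 May 2011.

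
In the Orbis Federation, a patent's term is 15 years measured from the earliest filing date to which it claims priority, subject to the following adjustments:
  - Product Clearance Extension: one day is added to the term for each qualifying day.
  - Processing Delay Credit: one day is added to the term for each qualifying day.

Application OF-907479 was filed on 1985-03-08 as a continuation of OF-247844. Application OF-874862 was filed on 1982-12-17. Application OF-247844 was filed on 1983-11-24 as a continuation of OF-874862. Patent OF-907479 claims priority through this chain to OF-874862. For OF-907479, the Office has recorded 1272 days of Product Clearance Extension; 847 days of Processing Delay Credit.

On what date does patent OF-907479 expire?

Earliest priority filing: 17 December 1982.
Base term: 17 December 1982 + 15 years → 17 December 1997.
Product Clearance Extension: +1272 days → 11 June 2001.
Processing Delay Credit: +847 days → 6 October 2003.

October 6, 2003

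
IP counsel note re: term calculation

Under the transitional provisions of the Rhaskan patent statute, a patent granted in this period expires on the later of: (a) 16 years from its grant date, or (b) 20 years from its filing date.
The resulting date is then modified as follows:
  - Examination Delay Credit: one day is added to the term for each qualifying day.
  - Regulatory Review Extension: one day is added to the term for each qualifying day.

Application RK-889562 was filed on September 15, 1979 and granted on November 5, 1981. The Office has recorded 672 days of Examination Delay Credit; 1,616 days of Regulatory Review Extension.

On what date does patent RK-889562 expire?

December 20, 2005

(a) grant + 16 years → 5 November 1997.
(b) filing + 20 years → 15 September 1999.
Later of the two: 15 September 1999.
Examination Delay Credit: +672 days → 18 July 2001.
Regulatory Review Extension: +1616 days → 20 December 2005.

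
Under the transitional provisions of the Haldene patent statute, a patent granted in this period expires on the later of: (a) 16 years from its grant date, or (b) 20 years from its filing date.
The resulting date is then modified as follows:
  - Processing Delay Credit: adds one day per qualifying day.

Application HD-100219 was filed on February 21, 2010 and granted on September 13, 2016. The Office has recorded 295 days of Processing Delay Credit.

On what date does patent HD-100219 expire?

(a) grant + 16 years → 13 September 2032.
(b) filing + 20 years → 21 February 2030.
Later of the two: 13 September 2032.
Processing Delay Credit: +295 days → 5 July 2033.

2033-07-05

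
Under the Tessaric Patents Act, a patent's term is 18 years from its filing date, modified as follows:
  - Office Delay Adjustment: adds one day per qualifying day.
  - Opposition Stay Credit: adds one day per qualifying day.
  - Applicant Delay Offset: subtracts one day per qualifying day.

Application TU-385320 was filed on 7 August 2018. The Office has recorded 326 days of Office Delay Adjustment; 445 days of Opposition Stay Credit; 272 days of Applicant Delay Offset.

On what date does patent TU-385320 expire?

Base term: filing date + 18 years → 7 August 2036.
Office Delay Adjustment: +326 days → 29 June 2037.
Opposition Stay Credit: +445 days → 17 September 2038.
Applicant Delay Offset: −272 days → 19 December 2037.

December 19, 2037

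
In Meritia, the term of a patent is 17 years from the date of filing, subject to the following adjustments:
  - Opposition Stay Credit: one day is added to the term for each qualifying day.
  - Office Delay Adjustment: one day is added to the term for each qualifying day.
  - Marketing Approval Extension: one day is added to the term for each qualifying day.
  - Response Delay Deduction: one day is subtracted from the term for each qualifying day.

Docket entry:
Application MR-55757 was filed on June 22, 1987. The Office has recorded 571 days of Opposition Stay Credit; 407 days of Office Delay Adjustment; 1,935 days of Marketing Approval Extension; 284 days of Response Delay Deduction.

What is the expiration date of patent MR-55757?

Base term: filing date + 17 years → 22 June 2004.
Opposition Stay Credit: +571 days → 14 January 2006.
Office Delay Adjustment: +407 days → 25 February 2007.
Marketing Approval Extension: +1935 days → 13 June 2012.
Response Delay Deduction: −284 days → 3 September 2011.

2011-09-03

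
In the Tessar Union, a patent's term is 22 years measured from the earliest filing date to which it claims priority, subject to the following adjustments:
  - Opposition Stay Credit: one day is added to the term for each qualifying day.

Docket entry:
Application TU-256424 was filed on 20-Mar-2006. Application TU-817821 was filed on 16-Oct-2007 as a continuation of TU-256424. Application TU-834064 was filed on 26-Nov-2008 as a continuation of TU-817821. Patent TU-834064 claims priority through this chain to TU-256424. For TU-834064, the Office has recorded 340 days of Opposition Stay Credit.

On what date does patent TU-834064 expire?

2029-02-23

Earliest priority filing: 20 March 2006.
Base term: 20 March 2006 + 22 years → 20 March 2028.
Opposition Stay Credit: +340 days → 23 February 2029.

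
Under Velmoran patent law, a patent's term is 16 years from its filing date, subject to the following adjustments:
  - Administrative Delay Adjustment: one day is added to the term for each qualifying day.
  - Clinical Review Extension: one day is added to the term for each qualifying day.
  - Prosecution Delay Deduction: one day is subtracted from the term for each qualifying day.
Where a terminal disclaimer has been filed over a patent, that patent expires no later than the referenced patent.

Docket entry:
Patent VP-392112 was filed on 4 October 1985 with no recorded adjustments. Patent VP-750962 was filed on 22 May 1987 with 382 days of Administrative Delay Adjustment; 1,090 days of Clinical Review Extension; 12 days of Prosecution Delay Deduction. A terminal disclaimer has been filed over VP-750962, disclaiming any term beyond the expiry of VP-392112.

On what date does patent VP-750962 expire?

Natural term of VP-750962:
  Base: filing + 16 years → 22 May 2003.
  Administrative Delay Adjustment: +382 days → 7 June 2004.
  Clinical Review Extension: +1090 days → 2 June 2007.
  Prosecution Delay Deduction: −12 days → 21 May 2007.
Expiry of referenced patent VP-392112:
  Base: filing + 16 years → 4 October 2001.
Terminal disclaimer: VP-750962 expires on the earlier of 21 May 2007 and 4 October 2001.

October 4, 2001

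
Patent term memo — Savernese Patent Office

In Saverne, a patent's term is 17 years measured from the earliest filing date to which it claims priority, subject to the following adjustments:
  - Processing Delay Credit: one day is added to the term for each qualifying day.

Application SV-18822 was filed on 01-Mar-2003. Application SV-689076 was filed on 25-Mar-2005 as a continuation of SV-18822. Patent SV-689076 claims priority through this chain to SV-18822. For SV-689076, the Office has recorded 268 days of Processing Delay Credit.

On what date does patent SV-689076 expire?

November 24, 2020

Earliest priority filing: 1 March 2003.
Base term: 1 March 2003 + 17 years → 1 March 2020.
Processing Delay Credit: +268 days → 24 November 2020.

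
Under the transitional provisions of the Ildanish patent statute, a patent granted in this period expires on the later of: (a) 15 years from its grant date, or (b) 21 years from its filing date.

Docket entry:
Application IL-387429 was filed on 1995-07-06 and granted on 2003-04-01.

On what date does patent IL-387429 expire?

(a) grant + 15 years → 1 April 2018.
(b) filing + 21 years → 6 July 2016.
Later of the two: 1 April 2018.

April 1, 2018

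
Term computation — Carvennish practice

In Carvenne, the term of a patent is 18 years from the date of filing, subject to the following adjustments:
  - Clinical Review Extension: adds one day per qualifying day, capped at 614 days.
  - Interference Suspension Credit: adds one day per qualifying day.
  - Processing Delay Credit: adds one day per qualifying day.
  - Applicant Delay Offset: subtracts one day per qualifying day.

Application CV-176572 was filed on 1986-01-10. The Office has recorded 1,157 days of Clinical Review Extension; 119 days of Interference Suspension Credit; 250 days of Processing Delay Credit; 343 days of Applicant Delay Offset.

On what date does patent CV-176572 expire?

October 11, 2005

Base term: filing date + 18 years → 10 January 2004.
Clinical Review Extension: 1157 days claimed exceeds the 614-day cap, so +614 days → 15 September 2005.
Interference Suspension Credit: +119 days → 12 January 2006.
Processing Delay Credit: +250 days → 19 September 2006.
Applicant Delay Offset: −343 days → 11 October 2005.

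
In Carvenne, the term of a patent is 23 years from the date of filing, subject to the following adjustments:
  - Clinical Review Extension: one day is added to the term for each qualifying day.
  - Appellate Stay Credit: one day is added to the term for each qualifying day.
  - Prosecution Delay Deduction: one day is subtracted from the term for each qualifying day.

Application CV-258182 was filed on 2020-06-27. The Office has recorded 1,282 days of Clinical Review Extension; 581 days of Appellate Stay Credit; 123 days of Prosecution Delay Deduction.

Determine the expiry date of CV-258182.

Base term: filing date + 23 years → 27 June 2043.
Clinical Review Extension: +1282 days → 30 December 2046.
Appellate Stay Credit: +581 days → 2 August 2048.
Prosecution Delay Deduction: −123 days → 1 April 2048.

2048-04-01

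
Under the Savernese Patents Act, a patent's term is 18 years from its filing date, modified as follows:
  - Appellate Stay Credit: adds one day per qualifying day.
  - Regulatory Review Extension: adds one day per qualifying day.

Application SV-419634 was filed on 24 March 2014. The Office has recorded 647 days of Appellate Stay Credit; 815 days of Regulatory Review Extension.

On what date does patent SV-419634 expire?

Base term: filing date + 18 years → 24 March 2032.
Appellate Stay Credit: +647 days → 31 December 2033.
Regulatory Review Extension: +815 days → 25 March 2036.

March 25, 2036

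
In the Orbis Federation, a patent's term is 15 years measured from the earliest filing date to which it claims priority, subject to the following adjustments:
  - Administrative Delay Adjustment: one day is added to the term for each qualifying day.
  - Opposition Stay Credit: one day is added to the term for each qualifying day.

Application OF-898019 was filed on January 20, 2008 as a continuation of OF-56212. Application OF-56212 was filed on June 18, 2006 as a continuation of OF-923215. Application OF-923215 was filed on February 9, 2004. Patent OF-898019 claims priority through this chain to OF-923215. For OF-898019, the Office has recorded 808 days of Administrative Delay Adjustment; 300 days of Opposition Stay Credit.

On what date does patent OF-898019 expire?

Earliest priority filing: 9 February 2004.
Base term: 9 February 2004 + 15 years → 9 February 2019.
Administrative Delay Adjustment: +808 days → 27 April 2021.
Opposition Stay Credit: +300 days → 21 February 2022.

February 21, 2022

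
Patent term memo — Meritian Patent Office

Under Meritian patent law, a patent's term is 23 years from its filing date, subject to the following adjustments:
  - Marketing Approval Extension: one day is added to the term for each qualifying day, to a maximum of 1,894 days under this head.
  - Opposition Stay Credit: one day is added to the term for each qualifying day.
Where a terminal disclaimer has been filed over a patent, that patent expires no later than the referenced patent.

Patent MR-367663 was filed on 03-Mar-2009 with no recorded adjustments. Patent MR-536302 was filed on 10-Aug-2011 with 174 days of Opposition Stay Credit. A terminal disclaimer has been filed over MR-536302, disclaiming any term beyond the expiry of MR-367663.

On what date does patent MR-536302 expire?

2032-03-03

Natural term of MR-536302:
  Base: filing + 23 years → 10 August 2034.
  Opposition Stay Credit: +174 days → 31 January 2035.
Expiry of referenced patent MR-367663:
  Base: filing + 23 years → 3 March 2032.
Terminal disclaimer: MR-536302 expires on the earlier of 31 January 2035 and 3 March 2032.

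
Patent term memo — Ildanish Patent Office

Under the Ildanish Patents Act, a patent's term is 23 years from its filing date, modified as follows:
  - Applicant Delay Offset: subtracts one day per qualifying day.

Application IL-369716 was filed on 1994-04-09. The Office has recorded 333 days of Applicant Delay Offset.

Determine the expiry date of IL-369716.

Base term: filing date + 23 years → 9 April 2017.
Applicant Delay Offset: −333 days → 11 May 2016.

May 11, 2016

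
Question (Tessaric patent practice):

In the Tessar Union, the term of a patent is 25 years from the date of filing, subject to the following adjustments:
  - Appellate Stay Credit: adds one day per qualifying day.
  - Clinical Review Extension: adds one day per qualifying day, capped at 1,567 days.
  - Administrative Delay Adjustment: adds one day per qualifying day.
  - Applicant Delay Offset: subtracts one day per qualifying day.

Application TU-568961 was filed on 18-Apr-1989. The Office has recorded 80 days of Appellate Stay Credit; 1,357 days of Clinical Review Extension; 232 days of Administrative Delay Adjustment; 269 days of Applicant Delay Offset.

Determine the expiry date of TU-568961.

February 16, 2018

Base term: filing date + 25 years → 18 April 2014.
Appellate Stay Credit: +80 days → 7 July 2014.
Clinical Review Extension: 1357 days (within the 1567-day cap) → +1357 days → 25 March 2018.
Administrative Delay Adjustment: +232 days → 12 November 2018.
Applicant Delay Offset: −269 days → 16 February 2018.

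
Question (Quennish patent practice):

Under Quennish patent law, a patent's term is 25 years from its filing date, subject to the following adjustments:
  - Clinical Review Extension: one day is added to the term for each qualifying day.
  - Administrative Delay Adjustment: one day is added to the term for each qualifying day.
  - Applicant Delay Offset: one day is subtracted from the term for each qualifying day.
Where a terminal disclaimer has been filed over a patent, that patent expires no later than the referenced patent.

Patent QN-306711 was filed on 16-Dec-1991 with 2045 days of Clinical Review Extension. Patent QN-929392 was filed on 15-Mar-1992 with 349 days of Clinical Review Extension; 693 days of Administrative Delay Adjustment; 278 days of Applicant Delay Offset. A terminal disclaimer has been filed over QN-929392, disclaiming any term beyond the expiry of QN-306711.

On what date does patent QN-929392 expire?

Natural term of QN-929392:
  Base: filing + 25 years → 15 March 2017.
  Clinical Review Extension: +349 days → 27 February 2018.
  Administrative Delay Adjustment: +693 days → 21 January 2020.
  Applicant Delay Offset: −278 days → 18 April 2019.
Expiry of referenced patent QN-306711:
  Base: filing + 25 years → 16 December 2016.
  Clinical Review Extension: +2045 days → 23 July 2022.
Terminal disclaimer: QN-929392 expires on the earlier of 18 April 2019 and 23 July 2022.

2019-04-18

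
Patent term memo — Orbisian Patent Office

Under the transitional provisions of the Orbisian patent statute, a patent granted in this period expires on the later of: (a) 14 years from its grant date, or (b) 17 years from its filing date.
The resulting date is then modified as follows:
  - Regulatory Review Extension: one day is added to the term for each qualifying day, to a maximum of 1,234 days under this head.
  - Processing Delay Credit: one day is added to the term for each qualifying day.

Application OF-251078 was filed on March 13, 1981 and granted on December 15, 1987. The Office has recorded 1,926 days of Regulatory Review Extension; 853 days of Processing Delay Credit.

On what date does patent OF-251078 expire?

(a) grant + 14 years → 15 December 2001.
(b) filing + 17 years → 13 March 1998.
Later of the two: 15 December 2001.
Regulatory Review Extension: 1926 days claimed exceeds the 1234-day cap, so +1234 days → 2 May 2005.
Processing Delay Credit: +853 days → 2 September 2007.

2007-09-02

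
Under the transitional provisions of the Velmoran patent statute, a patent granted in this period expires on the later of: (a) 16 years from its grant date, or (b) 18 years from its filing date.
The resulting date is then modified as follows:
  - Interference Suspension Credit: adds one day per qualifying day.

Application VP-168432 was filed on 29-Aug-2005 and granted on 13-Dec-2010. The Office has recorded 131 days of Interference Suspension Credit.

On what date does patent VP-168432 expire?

(a) grant + 16 years → 13 December 2026.
(b) filing + 18 years → 29 August 2023.
Later of the two: 13 December 2026.
Interference Suspension Credit: +131 days → 23 April 2027.

April 23, 2027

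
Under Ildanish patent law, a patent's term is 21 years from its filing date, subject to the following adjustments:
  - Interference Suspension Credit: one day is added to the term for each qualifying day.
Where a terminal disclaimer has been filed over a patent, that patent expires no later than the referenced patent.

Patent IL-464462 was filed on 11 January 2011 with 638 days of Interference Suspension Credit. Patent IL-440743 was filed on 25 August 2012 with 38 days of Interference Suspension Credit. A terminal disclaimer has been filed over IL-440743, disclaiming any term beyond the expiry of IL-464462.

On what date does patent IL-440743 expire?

2033-10-02

Natural term of IL-440743:
  Base: filing + 21 years → 25 August 2033.
  Interference Suspension Credit: +38 days → 2 October 2033.
Expiry of referenced patent IL-464462:
  Base: filing + 21 years → 11 January 2032.
  Interference Suspension Credit: +638 days → 10 October 2033.
Terminal disclaimer: IL-440743 expires on the earlier of 2 October 2033 and 10 October 2033.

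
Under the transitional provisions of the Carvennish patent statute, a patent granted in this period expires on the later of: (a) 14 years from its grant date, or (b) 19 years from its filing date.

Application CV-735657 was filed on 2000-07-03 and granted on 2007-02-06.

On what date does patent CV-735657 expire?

February 6, 2021

(a) grant + 14 years → 6 February 2021.
(b) filing + 19 years → 3 July 2019.
Later of the two: 6 February 2021.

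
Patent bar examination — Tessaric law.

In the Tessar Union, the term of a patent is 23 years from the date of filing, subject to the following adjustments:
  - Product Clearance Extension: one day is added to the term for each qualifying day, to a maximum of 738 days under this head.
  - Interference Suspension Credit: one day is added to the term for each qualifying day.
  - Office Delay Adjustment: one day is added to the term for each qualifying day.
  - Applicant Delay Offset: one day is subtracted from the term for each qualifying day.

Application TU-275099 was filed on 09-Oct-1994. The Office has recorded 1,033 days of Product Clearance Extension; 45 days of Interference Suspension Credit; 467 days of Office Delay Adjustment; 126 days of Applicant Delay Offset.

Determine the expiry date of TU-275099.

Base term: filing date + 23 years → 9 October 2017.
Product Clearance Extension: 1033 days claimed exceeds the 738-day cap, so +738 days → 17 October 2019.
Interference Suspension Credit: +45 days → 1 December 2019.
Office Delay Adjustment: +467 days → 12 March 2021.
Applicant Delay Offset: −126 days → 6 November 2020.

November 6, 2020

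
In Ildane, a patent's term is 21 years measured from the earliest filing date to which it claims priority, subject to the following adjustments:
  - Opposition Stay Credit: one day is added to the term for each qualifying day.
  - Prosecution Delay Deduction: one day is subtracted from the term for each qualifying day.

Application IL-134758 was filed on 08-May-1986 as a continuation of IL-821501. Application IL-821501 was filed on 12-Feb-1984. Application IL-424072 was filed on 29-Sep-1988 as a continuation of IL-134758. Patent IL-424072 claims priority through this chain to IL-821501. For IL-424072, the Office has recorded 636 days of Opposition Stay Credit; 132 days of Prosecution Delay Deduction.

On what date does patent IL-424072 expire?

July 1, 2006

Earliest priority filing: 12 February 1984.
Base term: 12 February 1984 + 21 years → 12 February 2005.
Opposition Stay Credit: +636 days → 10 November 2006.
Prosecution Delay Deduction: −132 days → 1 July 2006.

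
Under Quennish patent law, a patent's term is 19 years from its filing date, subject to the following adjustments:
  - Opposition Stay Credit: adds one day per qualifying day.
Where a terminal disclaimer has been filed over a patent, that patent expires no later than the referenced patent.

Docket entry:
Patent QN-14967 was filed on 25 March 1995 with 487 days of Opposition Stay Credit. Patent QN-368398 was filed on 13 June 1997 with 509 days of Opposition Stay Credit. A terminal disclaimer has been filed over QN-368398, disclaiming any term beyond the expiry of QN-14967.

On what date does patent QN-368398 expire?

Natural term of QN-368398:
  Base: filing + 19 years → 13 June 2016.
  Opposition Stay Credit: +509 days → 4 November 2017.
Expiry of referenced patent QN-14967:
  Base: filing + 19 years → 25 March 2014.
  Opposition Stay Credit: +487 days → 25 July 2015.
Terminal disclaimer: QN-368398 expires on the earlier of 4 November 2017 and 25 July 2015.

July 25, 2015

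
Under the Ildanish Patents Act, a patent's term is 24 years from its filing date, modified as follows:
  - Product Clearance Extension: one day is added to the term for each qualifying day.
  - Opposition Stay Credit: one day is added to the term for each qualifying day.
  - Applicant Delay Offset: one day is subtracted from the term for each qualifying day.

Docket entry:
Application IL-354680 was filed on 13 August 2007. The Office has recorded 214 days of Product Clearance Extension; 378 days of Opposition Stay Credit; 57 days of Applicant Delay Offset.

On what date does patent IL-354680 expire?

January 29, 2033

Base term: filing date + 24 years → 13 August 2031.
Product Clearance Extension: +214 days → 14 March 2032.
Opposition Stay Credit: +378 days → 27 March 2033.
Applicant Delay Offset: −57 days → 29 January 2033.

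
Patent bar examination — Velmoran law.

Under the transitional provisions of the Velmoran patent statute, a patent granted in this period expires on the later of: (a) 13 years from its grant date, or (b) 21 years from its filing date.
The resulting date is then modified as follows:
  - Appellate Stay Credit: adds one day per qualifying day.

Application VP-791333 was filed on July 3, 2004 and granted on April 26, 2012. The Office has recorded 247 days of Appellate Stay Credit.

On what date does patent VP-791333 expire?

2026-03-07

(a) grant + 13 years → 26 April 2025.
(b) filing + 21 years → 3 July 2025.
Later of the two: 3 July 2025.
Appellate Stay Credit: +247 days → 7 March 2026.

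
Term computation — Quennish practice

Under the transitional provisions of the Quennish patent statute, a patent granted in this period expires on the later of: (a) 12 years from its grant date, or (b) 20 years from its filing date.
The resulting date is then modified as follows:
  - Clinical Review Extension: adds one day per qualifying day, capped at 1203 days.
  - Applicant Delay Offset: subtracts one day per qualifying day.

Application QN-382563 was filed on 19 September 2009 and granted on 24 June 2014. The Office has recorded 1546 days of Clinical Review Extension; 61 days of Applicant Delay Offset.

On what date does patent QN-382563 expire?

2032-11-04

(a) grant + 12 years → 24 June 2026.
(b) filing + 20 years → 19 September 2029.
Later of the two: 19 September 2029.
Clinical Review Extension: 1546 days claimed exceeds the 1203-day cap, so +1203 days → 4 January 2033.
Applicant Delay Offset: −61 days → 4 November 2032.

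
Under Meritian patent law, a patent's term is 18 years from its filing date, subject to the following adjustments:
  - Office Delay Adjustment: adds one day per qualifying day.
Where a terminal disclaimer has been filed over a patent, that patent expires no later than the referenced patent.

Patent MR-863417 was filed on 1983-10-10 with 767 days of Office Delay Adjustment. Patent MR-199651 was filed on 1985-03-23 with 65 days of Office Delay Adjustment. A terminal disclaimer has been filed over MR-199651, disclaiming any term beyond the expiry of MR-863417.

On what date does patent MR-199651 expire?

May 27, 2003

Natural term of MR-199651:
  Base: filing + 18 years → 23 March 2003.
  Office Delay Adjustment: +65 days → 27 May 2003.
Expiry of referenced patent MR-863417:
  Base: filing + 18 years → 10 October 2001.
  Office Delay Adjustment: +767 days → 16 November 2003.
Terminal disclaimer: MR-199651 expires on the earlier of 27 May 2003 and 16 November 2003.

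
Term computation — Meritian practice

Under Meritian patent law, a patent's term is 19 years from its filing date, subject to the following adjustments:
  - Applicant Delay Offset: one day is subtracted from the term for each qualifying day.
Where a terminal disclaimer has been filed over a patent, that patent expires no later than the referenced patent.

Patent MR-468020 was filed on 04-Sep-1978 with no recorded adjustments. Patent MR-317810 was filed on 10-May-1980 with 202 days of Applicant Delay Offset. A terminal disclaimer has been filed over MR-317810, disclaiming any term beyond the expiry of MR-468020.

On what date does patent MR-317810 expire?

1997-09-04

Natural term of MR-317810:
  Base: filing + 19 years → 10 May 1999.
  Applicant Delay Offset: −202 days → 20 October 1998.
Expiry of referenced patent MR-468020:
  Base: filing + 19 years → 4 September 1997.
Terminal disclaimer: MR-317810 expires on the earlier of 20 October 1998 and 4 September 1997.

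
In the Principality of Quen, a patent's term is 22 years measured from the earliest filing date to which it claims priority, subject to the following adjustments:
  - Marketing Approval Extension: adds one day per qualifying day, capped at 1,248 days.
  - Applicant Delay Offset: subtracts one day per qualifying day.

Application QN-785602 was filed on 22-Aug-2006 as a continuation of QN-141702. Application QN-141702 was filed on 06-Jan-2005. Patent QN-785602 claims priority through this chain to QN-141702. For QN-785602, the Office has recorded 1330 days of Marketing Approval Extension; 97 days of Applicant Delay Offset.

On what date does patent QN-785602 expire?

Earliest priority filing: 6 January 2005.
Base term: 6 January 2005 + 22 years → 6 January 2027.
Marketing Approval Extension: 1330 days claimed exceeds the 1248-day cap, so +1248 days → 7 June 2030.
Applicant Delay Offset: −97 days → 2 March 2030.

2030-03-02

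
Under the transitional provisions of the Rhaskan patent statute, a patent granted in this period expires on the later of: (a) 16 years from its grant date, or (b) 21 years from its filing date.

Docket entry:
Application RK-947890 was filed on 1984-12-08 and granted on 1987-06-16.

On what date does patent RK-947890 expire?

(a) grant + 16 years → 16 June 2003.
(b) filing + 21 years → 8 December 2005.
Later of the two: 8 December 2005.

2005-12-08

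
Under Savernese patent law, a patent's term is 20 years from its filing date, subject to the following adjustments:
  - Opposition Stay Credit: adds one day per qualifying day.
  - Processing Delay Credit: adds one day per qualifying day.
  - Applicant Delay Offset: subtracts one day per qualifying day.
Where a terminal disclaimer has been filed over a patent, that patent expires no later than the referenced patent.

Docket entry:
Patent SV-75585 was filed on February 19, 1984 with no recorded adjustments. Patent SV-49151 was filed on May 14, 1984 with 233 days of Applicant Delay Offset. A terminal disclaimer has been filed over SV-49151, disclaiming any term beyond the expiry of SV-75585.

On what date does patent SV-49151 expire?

Natural term of SV-49151:
  Base: filing + 20 years → 14 May 2004.
  Applicant Delay Offset: −233 days → 24 September 2003.
Expiry of referenced patent SV-75585:
  Base: filing + 20 years → 19 February 2004.
Terminal disclaimer: SV-49151 expires on the earlier of 24 September 2003 and 19 February 2004.

2003-09-24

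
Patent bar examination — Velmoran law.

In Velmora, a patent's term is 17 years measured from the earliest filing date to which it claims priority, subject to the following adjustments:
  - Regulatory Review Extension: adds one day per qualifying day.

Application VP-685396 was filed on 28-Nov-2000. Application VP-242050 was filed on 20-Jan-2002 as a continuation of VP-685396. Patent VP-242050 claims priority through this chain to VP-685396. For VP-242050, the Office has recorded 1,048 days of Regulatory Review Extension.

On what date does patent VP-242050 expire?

2020-10-11

Earliest priority filing: 28 November 2000.
Base term: 28 November 2000 + 17 years → 28 November 2017.
Regulatory Review Extension: +1048 days → 11 October 2020.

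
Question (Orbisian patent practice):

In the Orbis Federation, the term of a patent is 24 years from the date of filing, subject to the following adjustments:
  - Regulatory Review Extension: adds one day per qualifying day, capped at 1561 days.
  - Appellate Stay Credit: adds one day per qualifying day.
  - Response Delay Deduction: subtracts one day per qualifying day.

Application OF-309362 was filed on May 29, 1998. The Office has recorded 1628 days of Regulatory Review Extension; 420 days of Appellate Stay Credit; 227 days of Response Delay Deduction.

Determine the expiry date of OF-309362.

Base term: filing date + 24 years → 29 May 2022.
Regulatory Review Extension: 1628 days claimed exceeds the 1561-day cap, so +1561 days → 6 September 2026.
Appellate Stay Credit: +420 days → 31 October 2027.
Response Delay Deduction: −227 days → 18 March 2027.

March 18, 2027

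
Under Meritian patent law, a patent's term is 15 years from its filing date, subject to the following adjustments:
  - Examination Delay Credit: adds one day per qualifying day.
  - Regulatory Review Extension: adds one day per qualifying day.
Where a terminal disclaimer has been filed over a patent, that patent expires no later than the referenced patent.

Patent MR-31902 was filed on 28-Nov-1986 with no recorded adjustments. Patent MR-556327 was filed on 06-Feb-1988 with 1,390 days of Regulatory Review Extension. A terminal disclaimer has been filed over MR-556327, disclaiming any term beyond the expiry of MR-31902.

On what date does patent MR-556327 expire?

Natural term of MR-556327:
  Base: filing + 15 years → 6 February 2003.
  Regulatory Review Extension: +1390 days → 27 November 2006.
Expiry of referenced patent MR-31902:
  Base: filing + 15 years → 28 November 2001.
Terminal disclaimer: MR-556327 expires on the earlier of 27 November 2006 and 28 November 2001.

November 28, 2001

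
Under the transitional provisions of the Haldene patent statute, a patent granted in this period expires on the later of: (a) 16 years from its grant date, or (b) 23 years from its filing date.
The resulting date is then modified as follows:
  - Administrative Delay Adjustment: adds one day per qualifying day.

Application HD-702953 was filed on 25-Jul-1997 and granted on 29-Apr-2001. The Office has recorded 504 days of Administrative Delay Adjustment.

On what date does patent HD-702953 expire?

(a) grant + 16 years → 29 April 2017.
(b) filing + 23 years → 25 July 2020.
Later of the two: 25 July 2020.
Administrative Delay Adjustment: +504 days → 11 December 2021.

December 11, 2021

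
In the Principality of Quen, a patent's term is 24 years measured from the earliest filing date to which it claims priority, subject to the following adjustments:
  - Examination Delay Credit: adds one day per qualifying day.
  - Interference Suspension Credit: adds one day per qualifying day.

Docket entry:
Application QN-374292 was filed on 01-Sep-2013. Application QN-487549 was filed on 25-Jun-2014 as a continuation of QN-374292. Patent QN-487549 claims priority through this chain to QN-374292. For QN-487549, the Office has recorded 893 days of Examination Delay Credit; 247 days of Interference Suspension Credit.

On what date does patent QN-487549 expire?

2040-10-15

Earliest priority filing: 1 September 2013.
Base term: 1 September 2013 + 24 years → 1 September 2037.
Examination Delay Credit: +893 days → 11 February 2040.
Interference Suspension Credit: +247 days → 15 October 2040.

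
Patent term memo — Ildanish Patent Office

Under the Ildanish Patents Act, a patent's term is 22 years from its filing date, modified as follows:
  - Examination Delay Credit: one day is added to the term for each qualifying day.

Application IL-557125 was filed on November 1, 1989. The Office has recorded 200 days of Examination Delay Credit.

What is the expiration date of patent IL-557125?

May 19, 2012

Base term: filing date + 22 years → 1 November 2011.
Examination Delay Credit: +200 days → 19 May 2012.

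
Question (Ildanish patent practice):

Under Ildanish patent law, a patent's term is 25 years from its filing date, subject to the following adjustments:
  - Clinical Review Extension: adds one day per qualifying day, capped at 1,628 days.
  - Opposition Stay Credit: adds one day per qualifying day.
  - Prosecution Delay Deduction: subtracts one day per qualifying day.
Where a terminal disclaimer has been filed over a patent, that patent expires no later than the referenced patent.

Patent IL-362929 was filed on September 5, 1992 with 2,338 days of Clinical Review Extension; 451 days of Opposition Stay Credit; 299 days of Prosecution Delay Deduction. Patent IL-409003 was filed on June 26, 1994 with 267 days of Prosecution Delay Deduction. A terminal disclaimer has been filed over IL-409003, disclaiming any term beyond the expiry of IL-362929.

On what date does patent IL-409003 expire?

Natural term of IL-409003:
  Base: filing + 25 years → 26 June 2019.
  Prosecution Delay Deduction: −267 days → 2 October 2018.
Expiry of referenced patent IL-362929:
  Base: filing + 25 years → 5 September 2017.
  Clinical Review Extension: 2338 days claimed exceeds the 1628-day cap, so +1628 days → 19 February 2022.
  Opposition Stay Credit: +451 days → 16 May 2023.
  Prosecution Delay Deduction: −299 days → 21 July 2022.
Terminal disclaimer: IL-409003 expires on the earlier of 2 October 2018 and 21 July 2022.

October 2, 2018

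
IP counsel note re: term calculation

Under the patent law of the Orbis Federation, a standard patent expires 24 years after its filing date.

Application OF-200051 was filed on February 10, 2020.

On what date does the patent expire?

2044-02-10

Filing date + 24 years → 10 February 2044.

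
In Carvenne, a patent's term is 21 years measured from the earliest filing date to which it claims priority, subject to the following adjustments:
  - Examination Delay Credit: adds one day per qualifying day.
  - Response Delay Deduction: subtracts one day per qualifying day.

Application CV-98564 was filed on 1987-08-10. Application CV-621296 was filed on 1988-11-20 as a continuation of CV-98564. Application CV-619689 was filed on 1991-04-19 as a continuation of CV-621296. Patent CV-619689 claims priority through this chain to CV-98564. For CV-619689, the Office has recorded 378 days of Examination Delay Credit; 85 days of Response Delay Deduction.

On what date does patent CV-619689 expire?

2009-05-30

Earliest priority filing: 10 August 1987.
Base term: 10 August 1987 + 21 years → 10 August 2008.
Examination Delay Credit: +378 days → 23 August 2009.
Response Delay Deduction: −85 days → 30 May 2009.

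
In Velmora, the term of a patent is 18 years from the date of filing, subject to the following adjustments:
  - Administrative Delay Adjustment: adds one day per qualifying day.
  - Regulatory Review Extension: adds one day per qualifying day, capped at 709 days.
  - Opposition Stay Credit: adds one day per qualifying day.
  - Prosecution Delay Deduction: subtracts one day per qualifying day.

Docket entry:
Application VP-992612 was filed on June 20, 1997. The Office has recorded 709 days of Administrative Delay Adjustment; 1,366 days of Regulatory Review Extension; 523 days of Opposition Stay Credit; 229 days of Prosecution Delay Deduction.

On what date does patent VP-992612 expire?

Base term: filing date + 18 years → 20 June 2015.
Administrative Delay Adjustment: +709 days → 29 May 2017.
Regulatory Review Extension: 1366 days claimed exceeds the 709-day cap, so +709 days → 8 May 2019.
Opposition Stay Credit: +523 days → 12 October 2020.
Prosecution Delay Deduction: −229 days → 26 February 2020.

2020-02-26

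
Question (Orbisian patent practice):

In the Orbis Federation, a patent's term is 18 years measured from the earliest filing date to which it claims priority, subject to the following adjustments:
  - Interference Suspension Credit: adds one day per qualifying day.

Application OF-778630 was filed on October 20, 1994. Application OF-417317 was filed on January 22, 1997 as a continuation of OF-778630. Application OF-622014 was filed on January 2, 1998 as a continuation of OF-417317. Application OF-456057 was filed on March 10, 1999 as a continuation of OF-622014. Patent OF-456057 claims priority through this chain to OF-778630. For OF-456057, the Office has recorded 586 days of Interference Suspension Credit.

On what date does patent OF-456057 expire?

Earliest priority filing: 20 October 1994.
Base term: 20 October 1994 + 18 years → 20 October 2012.
Interference Suspension Credit: +586 days → 29 May 2014.

May 29, 2014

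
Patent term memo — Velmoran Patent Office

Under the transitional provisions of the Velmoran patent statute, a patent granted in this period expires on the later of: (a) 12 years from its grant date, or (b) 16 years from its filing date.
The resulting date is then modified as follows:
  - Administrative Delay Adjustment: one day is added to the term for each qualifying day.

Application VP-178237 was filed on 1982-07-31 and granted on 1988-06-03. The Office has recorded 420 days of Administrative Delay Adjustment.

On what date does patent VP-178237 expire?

(a) grant + 12 years → 3 June 2000.
(b) filing + 16 years → 31 July 1998.
Later of the two: 3 June 2000.
Administrative Delay Adjustment: +420 days → 28 July 2001.

July 28, 2001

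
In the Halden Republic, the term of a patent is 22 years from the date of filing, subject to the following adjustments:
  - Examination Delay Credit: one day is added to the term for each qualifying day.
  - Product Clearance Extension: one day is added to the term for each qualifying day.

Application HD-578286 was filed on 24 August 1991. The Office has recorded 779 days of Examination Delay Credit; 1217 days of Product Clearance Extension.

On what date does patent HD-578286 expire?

Base term: filing date + 22 years → 24 August 2013.
Examination Delay Credit: +779 days → 12 October 2015.
Product Clearance Extension: +1217 days → 10 February 2019.

2019-02-10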